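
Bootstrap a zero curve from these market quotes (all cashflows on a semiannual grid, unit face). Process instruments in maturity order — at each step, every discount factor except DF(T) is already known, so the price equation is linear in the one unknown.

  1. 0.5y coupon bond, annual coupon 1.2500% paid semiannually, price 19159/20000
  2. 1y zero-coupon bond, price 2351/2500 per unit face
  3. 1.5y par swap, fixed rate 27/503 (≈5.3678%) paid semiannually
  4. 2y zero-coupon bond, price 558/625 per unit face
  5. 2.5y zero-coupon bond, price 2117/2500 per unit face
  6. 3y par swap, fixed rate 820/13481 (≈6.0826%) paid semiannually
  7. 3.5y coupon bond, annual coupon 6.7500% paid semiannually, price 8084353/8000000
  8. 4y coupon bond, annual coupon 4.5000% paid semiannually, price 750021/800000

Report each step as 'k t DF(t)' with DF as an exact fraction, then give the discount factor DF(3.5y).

step 1 [0.5y] bond c/2=1/160: DF=(19159/20000 − 1/160·(0))/(1+1/160) = 119/125 ≈ 0.952000
step 2 [1y] zero: DF = P = 2351/2500 ≈ 0.940400
step 3 [1.5y] swap r/2=27/1006: DF=(1 − 27/1006·(0.952000+0.940400))/(1+27/1006) = 2311/2500 ≈ 0.924400
step 4 [2y] zero: DF = P = 558/625 ≈ 0.892800
step 5 [2.5y] zero: DF = P = 2117/2500 ≈ 0.846800
step 6 [3y] swap r/2=410/13481: DF=(1 − 410/13481·(0.952000+0.940400+0.924400+0.892800+0.846800))/(1+410/13481) = 209/250 ≈ 0.836000
step 7 [3.5y] bond c/2=27/800: DF=(8084353/8000000 − 27/800·(0.952000+0.940400+0.924400+0.892800+0.846800+0.836000))/(1+27/800) = 1603/2000 ≈ 0.801500
step 8 [4y] bond c/2=9/400: DF=(750021/800000 − 9/400·(0.952000+0.940400+0.924400+0.892800+0.846800+0.836000+0.801500))/(1+9/400) = 3903/5000 ≈ 0.780600

1 1/2 119/125
2 1 2351/2500
3 3/2 2311/2500
4 2 558/625
5 5/2 2117/2500
6 3 209/250
7 7/2 1603/2000
8 4 3903/5000
DF(3.5y) = 1603/2000 ≈ 0.801500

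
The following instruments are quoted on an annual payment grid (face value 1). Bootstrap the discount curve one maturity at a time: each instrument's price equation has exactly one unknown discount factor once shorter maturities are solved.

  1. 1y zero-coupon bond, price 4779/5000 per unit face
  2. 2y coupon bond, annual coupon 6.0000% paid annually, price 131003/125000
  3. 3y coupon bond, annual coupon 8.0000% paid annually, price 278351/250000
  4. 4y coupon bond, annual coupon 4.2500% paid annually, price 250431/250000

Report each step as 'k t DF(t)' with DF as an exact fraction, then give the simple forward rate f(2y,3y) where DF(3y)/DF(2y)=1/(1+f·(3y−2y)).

1 1 4779/5000
2 2 4673/5000
3 3 8909/10000
4 4 339/400
f(2y,3y) = ((4673/5000)/(8909/10000) − 1)/(1) = 437/8909 ≈ 4.9052%

step 1 [1y] zero: DF = P = 4779/5000 ≈ 0.955800
step 2 [2y] bond c/1=3/50: DF=(131003/125000 − 3/50·(0.955800))/(1+3/50) = 4673/5000 ≈ 0.934600
step 3 [3y] bond c/1=2/25: DF=(278351/250000 − 2/25·(0.955800+0.934600))/(1+2/25) = 8909/10000 ≈ 0.890900
step 4 [4y] bond c/1=17/400: DF=(250431/250000 − 17/400·(0.955800+0.934600+0.890900))/(1+17/400) = 339/400 ≈ 0.847500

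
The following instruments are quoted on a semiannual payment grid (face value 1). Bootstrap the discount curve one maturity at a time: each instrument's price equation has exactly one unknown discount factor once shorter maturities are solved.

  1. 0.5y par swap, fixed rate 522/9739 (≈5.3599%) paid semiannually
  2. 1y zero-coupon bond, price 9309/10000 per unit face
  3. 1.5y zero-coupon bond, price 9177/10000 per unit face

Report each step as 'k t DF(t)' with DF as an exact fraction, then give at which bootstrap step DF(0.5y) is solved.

step 1 [0.5y] swap r/2=261/9739: DF=(1 − 261/9739·(0))/(1+261/9739) = 9739/10000 ≈ 0.973900
step 2 [1y] zero: DF = P = 9309/10000 ≈ 0.930900
step 3 [1.5y] zero: DF = P = 9177/10000 ≈ 0.917700

1 1/2 9739/10000
2 1 9309/10000
3 3/2 9177/10000
DF(0.5y) is solved at step 1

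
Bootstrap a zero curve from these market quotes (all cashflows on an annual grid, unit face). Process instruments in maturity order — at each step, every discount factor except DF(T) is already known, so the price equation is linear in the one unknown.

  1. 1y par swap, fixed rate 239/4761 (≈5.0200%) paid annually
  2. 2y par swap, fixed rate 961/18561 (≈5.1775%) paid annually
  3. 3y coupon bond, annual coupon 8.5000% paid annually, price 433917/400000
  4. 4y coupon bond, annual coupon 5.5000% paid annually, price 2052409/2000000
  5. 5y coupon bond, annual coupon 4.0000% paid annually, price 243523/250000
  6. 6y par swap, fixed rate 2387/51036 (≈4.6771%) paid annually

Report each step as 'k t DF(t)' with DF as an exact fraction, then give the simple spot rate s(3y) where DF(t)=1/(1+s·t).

step 1 [1y] swap r/1=239/4761: DF=(1 − 239/4761·(0))/(1+239/4761) = 4761/5000 ≈ 0.952200
step 2 [2y] swap r/1=961/18561: DF=(1 − 961/18561·(0.952200))/(1+961/18561) = 9039/10000 ≈ 0.903900
step 3 [3y] bond c/1=17/200: DF=(433917/400000 − 17/200·(0.952200+0.903900))/(1+17/200) = 534/625 ≈ 0.854400
step 4 [4y] bond c/1=11/200: DF=(2052409/2000000 − 11/200·(0.952200+0.903900+0.854400))/(1+11/200) = 4157/5000 ≈ 0.831400
step 5 [5y] bond c/1=1/25: DF=(243523/250000 − 1/25·(0.952200+0.903900+0.854400+0.831400))/(1+1/25) = 2001/2500 ≈ 0.800400
step 6 [6y] swap r/1=2387/51036: DF=(1 − 2387/51036·(0.952200+0.903900+0.854400+0.831400+0.800400))/(1+2387/51036) = 7613/10000 ≈ 0.761300

1 1 4761/5000
2 2 9039/10000
3 3 534/625
4 4 4157/5000
5 5 2001/2500
6 6 7613/10000
s(3y) = (1/(534/625) − 1)/(3) = 91/1602 ≈ 5.6804%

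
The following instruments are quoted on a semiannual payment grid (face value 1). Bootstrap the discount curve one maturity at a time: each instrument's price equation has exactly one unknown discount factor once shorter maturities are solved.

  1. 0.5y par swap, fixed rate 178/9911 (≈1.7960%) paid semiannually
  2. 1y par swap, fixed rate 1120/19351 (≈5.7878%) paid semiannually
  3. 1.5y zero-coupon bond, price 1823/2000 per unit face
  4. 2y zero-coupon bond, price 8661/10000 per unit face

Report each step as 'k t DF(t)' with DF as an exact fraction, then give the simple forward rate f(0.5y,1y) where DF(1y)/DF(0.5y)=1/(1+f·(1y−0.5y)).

step 1 [0.5y] swap r/2=89/9911: DF=(1 − 89/9911·(0))/(1+89/9911) = 9911/10000 ≈ 0.991100
step 2 [1y] swap r/2=560/19351: DF=(1 − 560/19351·(0.991100))/(1+560/19351) = 118/125 ≈ 0.944000
step 3 [1.5y] zero: DF = P = 1823/2000 ≈ 0.911500
step 4 [2y] zero: DF = P = 8661/10000 ≈ 0.866100

1 1/2 9911/10000
2 1 118/125
3 3/2 1823/2000
4 2 8661/10000
f(0.5y,1y) = ((9911/10000)/(118/125) − 1)/(1/2) = 471/4720 ≈ 9.9788%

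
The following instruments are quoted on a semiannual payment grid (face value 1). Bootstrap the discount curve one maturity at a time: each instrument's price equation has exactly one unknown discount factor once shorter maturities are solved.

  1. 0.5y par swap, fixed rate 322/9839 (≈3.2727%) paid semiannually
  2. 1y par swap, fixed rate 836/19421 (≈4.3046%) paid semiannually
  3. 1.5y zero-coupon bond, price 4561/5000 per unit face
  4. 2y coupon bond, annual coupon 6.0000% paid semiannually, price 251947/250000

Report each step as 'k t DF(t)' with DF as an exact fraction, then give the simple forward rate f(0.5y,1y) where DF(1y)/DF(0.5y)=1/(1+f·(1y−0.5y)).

1 1/2 9839/10000
2 1 4791/5000
3 3/2 4561/5000
4 2 8953/10000
f(0.5y,1y) = ((9839/10000)/(4791/5000) − 1)/(1/2) = 257/4791 ≈ 5.3642%

step 1 [0.5y] swap r/2=161/9839: DF=(1 − 161/9839·(0))/(1+161/9839) = 9839/10000 ≈ 0.983900
step 2 [1y] swap r/2=418/19421: DF=(1 − 418/19421·(0.983900))/(1+418/19421) = 4791/5000 ≈ 0.958200
step 3 [1.5y] zero: DF = P = 4561/5000 ≈ 0.912200
step 4 [2y] bond c/2=3/100: DF=(251947/250000 − 3/100·(0.983900+0.958200+0.912200))/(1+3/100) = 8953/10000 ≈ 0.895300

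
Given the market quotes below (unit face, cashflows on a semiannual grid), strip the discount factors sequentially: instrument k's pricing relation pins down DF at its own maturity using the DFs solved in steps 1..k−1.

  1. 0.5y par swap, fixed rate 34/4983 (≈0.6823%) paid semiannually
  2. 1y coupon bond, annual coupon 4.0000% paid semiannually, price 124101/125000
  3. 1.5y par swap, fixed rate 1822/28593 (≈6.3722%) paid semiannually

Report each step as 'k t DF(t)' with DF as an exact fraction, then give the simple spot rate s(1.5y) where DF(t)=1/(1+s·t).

1 1/2 4983/5000
2 1 4769/5000
3 3/2 9089/10000
s(1.5y) = (1/(9089/10000) − 1)/(3/2) = 1822/27267 ≈ 6.6821%

step 1 [0.5y] swap r/2=17/4983: DF=(1 − 17/4983·(0))/(1+17/4983) = 4983/5000 ≈ 0.996600
step 2 [1y] bond c/2=1/50: DF=(124101/125000 − 1/50·(0.996600))/(1+1/50) = 4769/5000 ≈ 0.953800
step 3 [1.5y] swap r/2=911/28593: DF=(1 − 911/28593·(0.996600+0.953800))/(1+911/28593) = 9089/10000 ≈ 0.908900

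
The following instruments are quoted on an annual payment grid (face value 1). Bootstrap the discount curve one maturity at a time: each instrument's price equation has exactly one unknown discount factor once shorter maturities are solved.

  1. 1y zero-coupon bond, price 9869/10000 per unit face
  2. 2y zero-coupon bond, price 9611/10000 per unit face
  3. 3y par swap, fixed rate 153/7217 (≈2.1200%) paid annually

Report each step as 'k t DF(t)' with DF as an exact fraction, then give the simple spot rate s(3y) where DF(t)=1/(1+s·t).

step 1 [1y] zero: DF = P = 9869/10000 ≈ 0.986900
step 2 [2y] zero: DF = P = 9611/10000 ≈ 0.961100
step 3 [3y] swap r/1=153/7217: DF=(1 − 153/7217·(0.986900+0.961100))/(1+153/7217) = 2347/2500 ≈ 0.938800

1 1 9869/10000
2 2 9611/10000
3 3 2347/2500
s(3y) = (1/(2347/2500) − 1)/(3) = 51/2347 ≈ 2.1730%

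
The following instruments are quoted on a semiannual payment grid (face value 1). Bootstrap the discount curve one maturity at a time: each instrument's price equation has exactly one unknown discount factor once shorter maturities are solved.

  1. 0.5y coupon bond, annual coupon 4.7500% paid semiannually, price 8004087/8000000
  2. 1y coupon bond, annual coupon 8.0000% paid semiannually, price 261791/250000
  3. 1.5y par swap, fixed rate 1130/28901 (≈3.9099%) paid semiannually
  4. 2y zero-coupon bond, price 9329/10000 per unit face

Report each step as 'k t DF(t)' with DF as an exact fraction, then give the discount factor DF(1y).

1 1/2 9773/10000
2 1 9693/10000
3 3/2 1887/2000
4 2 9329/10000
DF(1y) = 9693/10000 ≈ 0.969300

step 1 [0.5y] bond c/2=19/800: DF=(8004087/8000000 − 19/800·(0))/(1+19/800) = 9773/10000 ≈ 0.977300
step 2 [1y] bond c/2=1/25: DF=(261791/250000 − 1/25·(0.977300))/(1+1/25) = 9693/10000 ≈ 0.969300
step 3 [1.5y] swap r/2=565/28901: DF=(1 − 565/28901·(0.977300+0.969300))/(1+565/28901) = 1887/2000 ≈ 0.943500
step 4 [2y] zero: DF = P = 9329/10000 ≈ 0.932900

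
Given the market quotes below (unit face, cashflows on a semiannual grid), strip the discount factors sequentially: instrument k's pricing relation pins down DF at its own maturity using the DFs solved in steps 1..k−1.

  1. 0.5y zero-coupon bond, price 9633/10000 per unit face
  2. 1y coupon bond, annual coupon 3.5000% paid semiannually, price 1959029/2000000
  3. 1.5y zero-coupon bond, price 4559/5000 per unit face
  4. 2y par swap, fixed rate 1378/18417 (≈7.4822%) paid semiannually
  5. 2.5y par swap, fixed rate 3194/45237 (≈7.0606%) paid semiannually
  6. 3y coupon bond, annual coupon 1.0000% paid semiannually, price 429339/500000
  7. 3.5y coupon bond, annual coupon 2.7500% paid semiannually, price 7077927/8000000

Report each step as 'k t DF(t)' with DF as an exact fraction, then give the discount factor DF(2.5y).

step 1 [0.5y] zero: DF = P = 9633/10000 ≈ 0.963300
step 2 [1y] bond c/2=7/400: DF=(1959029/2000000 − 7/400·(0.963300))/(1+7/400) = 9461/10000 ≈ 0.946100
step 3 [1.5y] zero: DF = P = 4559/5000 ≈ 0.911800
step 4 [2y] swap r/2=689/18417: DF=(1 − 689/18417·(0.963300+0.946100+0.911800))/(1+689/18417) = 4311/5000 ≈ 0.862200
step 5 [2.5y] swap r/2=1597/45237: DF=(1 − 1597/45237·(0.963300+0.946100+0.911800+0.862200))/(1+1597/45237) = 8403/10000 ≈ 0.840300
step 6 [3y] bond c/2=1/200: DF=(429339/500000 − 1/200·(0.963300+0.946100+0.911800+0.862200+0.840300))/(1+1/200) = 8319/10000 ≈ 0.831900
step 7 [3.5y] bond c/2=11/800: DF=(7077927/8000000 − 11/800·(0.963300+0.946100+0.911800+0.862200+0.840300+0.831900))/(1+11/800) = 8001/10000 ≈ 0.800100

1 1/2 9633/10000
2 1 9461/10000
3 3/2 4559/5000
4 2 4311/5000
5 5/2 8403/10000
6 3 8319/10000
7 7/2 8001/10000
DF(2.5y) = 8403/10000 ≈ 0.840300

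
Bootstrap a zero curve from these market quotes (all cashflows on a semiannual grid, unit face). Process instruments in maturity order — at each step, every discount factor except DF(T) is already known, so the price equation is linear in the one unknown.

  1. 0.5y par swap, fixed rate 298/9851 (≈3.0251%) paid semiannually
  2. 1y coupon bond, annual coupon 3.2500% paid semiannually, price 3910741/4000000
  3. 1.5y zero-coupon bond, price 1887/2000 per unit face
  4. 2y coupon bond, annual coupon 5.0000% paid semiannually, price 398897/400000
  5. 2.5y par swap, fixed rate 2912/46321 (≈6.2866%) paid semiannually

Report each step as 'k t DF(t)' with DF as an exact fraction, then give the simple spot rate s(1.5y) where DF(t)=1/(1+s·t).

step 1 [0.5y] swap r/2=149/9851: DF=(1 − 149/9851·(0))/(1+149/9851) = 9851/10000 ≈ 0.985100
step 2 [1y] bond c/2=13/800: DF=(3910741/4000000 − 13/800·(0.985100))/(1+13/800) = 9463/10000 ≈ 0.946300
step 3 [1.5y] zero: DF = P = 1887/2000 ≈ 0.943500
step 4 [2y] bond c/2=1/40: DF=(398897/400000 − 1/40·(0.985100+0.946300+0.943500))/(1+1/40) = 2257/2500 ≈ 0.902800
step 5 [2.5y] swap r/2=1456/46321: DF=(1 − 1456/46321·(0.985100+0.946300+0.943500+0.902800))/(1+1456/46321) = 534/625 ≈ 0.854400

1 1/2 9851/10000
2 1 9463/10000
3 3/2 1887/2000
4 2 2257/2500
5 5/2 534/625
s(1.5y) = (1/(1887/2000) − 1)/(3/2) = 226/5661 ≈ 3.9922%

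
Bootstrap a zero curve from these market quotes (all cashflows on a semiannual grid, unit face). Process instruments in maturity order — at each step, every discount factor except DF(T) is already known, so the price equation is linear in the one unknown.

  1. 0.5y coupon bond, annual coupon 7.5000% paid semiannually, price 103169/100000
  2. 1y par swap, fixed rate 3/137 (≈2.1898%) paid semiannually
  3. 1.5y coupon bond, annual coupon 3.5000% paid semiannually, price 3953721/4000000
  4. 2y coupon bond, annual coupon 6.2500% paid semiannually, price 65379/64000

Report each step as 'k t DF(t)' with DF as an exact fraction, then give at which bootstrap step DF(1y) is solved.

step 1 [0.5y] bond c/2=3/80: DF=(103169/100000 − 3/80·(0))/(1+3/80) = 1243/1250 ≈ 0.994400
step 2 [1y] swap r/2=3/274: DF=(1 − 3/274·(0.994400))/(1+3/274) = 1223/1250 ≈ 0.978400
step 3 [1.5y] bond c/2=7/400: DF=(3953721/4000000 − 7/400·(0.994400+0.978400))/(1+7/400) = 15/16 ≈ 0.937500
step 4 [2y] bond c/2=1/32: DF=(65379/64000 − 1/32·(0.994400+0.978400+0.937500))/(1+1/32) = 564/625 ≈ 0.902400

1 1/2 1243/1250
2 1 1223/1250
3 3/2 15/16
4 2 564/625
DF(1y) is solved at step 2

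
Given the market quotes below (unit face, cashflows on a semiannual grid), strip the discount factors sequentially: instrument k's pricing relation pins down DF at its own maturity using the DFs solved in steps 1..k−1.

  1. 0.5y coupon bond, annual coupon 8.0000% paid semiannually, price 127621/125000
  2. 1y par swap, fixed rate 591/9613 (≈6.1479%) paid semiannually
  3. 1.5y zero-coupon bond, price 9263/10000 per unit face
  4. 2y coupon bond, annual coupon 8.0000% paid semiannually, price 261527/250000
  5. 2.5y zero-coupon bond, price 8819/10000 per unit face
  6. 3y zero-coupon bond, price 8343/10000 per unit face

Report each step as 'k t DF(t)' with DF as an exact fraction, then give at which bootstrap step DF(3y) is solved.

step 1 [0.5y] bond c/2=1/25: DF=(127621/125000 − 1/25·(0))/(1+1/25) = 9817/10000 ≈ 0.981700
step 2 [1y] swap r/2=591/19226: DF=(1 − 591/19226·(0.981700))/(1+591/19226) = 9409/10000 ≈ 0.940900
step 3 [1.5y] zero: DF = P = 9263/10000 ≈ 0.926300
step 4 [2y] bond c/2=1/25: DF=(261527/250000 − 1/25·(0.981700+0.940900+0.926300))/(1+1/25) = 8963/10000 ≈ 0.896300
step 5 [2.5y] zero: DF = P = 8819/10000 ≈ 0.881900
step 6 [3y] zero: DF = P = 8343/10000 ≈ 0.834300

1 1/2 9817/10000
2 1 9409/10000
3 3/2 9263/10000
4 2 8963/10000
5 5/2 8819/10000
6 3 8343/10000
DF(3y) is solved at step 6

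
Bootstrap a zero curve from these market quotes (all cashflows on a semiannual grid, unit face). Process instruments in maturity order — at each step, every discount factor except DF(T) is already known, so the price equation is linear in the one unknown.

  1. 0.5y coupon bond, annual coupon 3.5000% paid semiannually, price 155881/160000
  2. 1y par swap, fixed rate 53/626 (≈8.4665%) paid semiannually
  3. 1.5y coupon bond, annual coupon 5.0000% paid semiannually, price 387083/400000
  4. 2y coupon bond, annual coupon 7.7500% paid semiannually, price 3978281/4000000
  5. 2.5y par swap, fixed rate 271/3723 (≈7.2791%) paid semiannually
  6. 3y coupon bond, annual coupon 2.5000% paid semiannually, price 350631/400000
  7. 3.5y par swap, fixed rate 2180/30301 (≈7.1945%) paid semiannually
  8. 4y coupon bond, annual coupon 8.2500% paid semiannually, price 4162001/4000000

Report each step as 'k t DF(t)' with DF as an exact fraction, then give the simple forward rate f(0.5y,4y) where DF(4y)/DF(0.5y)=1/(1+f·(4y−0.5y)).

1 1/2 383/400
2 1 1841/2000
3 3/2 8983/10000
4 2 8539/10000
5 5/2 4187/5000
6 3 4053/5000
7 7/2 391/500
8 4 949/1250
f(0.5y,4y) = ((383/400)/(949/1250) − 1)/(7/2) = 1983/26572 ≈ 7.4627%

step 1 [0.5y] bond c/2=7/400: DF=(155881/160000 − 7/400·(0))/(1+7/400) = 383/400 ≈ 0.957500
step 2 [1y] swap r/2=53/1252: DF=(1 − 53/1252·(0.957500))/(1+53/1252) = 1841/2000 ≈ 0.920500
step 3 [1.5y] bond c/2=1/40: DF=(387083/400000 − 1/40·(0.957500+0.920500))/(1+1/40) = 8983/10000 ≈ 0.898300
step 4 [2y] bond c/2=31/800: DF=(3978281/4000000 − 31/800·(0.957500+0.920500+0.898300))/(1+31/800) = 8539/10000 ≈ 0.853900
step 5 [2.5y] swap r/2=271/7446: DF=(1 − 271/7446·(0.957500+0.920500+0.898300+0.853900))/(1+271/7446) = 4187/5000 ≈ 0.837400
step 6 [3y] bond c/2=1/80: DF=(350631/400000 − 1/80·(0.957500+0.920500+0.898300+0.853900+0.837400))/(1+1/80) = 4053/5000 ≈ 0.810600
step 7 [3.5y] swap r/2=1090/30301: DF=(1 − 1090/30301·(0.957500+0.920500+0.898300+0.853900+0.837400+0.810600))/(1+1090/30301) = 391/500 ≈ 0.782000
step 8 [4y] bond c/2=33/800: DF=(4162001/4000000 − 33/800·(0.957500+0.920500+0.898300+0.853900+0.837400+0.810600+0.782000))/(1+33/800) = 949/1250 ≈ 0.759200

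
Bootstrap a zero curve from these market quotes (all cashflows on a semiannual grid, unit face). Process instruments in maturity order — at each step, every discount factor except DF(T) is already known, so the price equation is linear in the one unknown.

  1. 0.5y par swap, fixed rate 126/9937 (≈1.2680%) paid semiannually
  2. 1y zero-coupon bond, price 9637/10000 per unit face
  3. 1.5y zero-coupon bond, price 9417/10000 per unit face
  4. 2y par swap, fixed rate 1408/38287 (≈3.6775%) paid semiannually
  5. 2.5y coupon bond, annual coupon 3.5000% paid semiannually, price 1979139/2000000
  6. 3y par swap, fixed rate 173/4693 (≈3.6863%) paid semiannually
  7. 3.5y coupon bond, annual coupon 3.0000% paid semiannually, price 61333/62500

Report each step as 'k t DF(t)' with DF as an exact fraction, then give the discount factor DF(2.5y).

1 1/2 9937/10000
2 1 9637/10000
3 3/2 9417/10000
4 2 581/625
5 5/2 9067/10000
6 3 4481/5000
7 7/2 2209/2500
DF(2.5y) = 9067/10000 ≈ 0.906700

step 1 [0.5y] swap r/2=63/9937: DF=(1 − 63/9937·(0))/(1+63/9937) = 9937/10000 ≈ 0.993700
step 2 [1y] zero: DF = P = 9637/10000 ≈ 0.963700
step 3 [1.5y] zero: DF = P = 9417/10000 ≈ 0.941700
step 4 [2y] swap r/2=704/38287: DF=(1 − 704/38287·(0.993700+0.963700+0.941700))/(1+704/38287) = 581/625 ≈ 0.929600
step 5 [2.5y] bond c/2=7/400: DF=(1979139/2000000 − 7/400·(0.993700+0.963700+0.941700+0.929600))/(1+7/400) = 9067/10000 ≈ 0.906700
step 6 [3y] swap r/2=173/9386: DF=(1 − 173/9386·(0.993700+0.963700+0.941700+0.929600+0.906700))/(1+173/9386) = 4481/5000 ≈ 0.896200
step 7 [3.5y] bond c/2=3/200: DF=(61333/62500 − 3/200·(0.993700+0.963700+0.941700+0.929600+0.906700+0.896200))/(1+3/200) = 2209/2500 ≈ 0.883600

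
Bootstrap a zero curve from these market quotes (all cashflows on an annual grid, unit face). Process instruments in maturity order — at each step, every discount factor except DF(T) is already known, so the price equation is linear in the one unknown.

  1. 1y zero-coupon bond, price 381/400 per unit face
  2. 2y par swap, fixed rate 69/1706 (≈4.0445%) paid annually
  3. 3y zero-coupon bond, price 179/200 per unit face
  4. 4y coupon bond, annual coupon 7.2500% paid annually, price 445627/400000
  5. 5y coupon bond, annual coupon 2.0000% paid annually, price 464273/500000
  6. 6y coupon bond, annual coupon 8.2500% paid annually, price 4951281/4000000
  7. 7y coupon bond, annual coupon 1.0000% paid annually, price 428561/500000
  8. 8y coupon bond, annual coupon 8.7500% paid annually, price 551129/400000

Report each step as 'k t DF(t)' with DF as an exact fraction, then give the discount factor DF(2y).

1 1 381/400
2 2 9241/10000
3 3 179/200
4 4 4257/5000
5 5 8393/10000
6 6 4017/5000
7 7 1593/2000
8 8 487/625
DF(2y) = 9241/10000 ≈ 0.924100

step 1 [1y] zero: DF = P = 381/400 ≈ 0.952500
step 2 [2y] swap r/1=69/1706: DF=(1 − 69/1706·(0.952500))/(1+69/1706) = 9241/10000 ≈ 0.924100
step 3 [3y] zero: DF = P = 179/200 ≈ 0.895000
step 4 [4y] bond c/1=29/400: DF=(445627/400000 − 29/400·(0.952500+0.924100+0.895000))/(1+29/400) = 4257/5000 ≈ 0.851400
step 5 [5y] bond c/1=1/50: DF=(464273/500000 − 1/50·(0.952500+0.924100+0.895000+0.851400))/(1+1/50) = 8393/10000 ≈ 0.839300
step 6 [6y] bond c/1=33/400: DF=(4951281/4000000 − 33/400·(0.952500+0.924100+0.895000+0.851400+0.839300))/(1+33/400) = 4017/5000 ≈ 0.803400
step 7 [7y] bond c/1=1/100: DF=(428561/500000 − 1/100·(0.952500+0.924100+0.895000+0.851400+0.839300+0.803400))/(1+1/100) = 1593/2000 ≈ 0.796500
step 8 [8y] bond c/1=7/80: DF=(551129/400000 − 7/80·(0.952500+0.924100+0.895000+0.851400+0.839300+0.803400+0.796500))/(1+7/80) = 487/625 ≈ 0.779200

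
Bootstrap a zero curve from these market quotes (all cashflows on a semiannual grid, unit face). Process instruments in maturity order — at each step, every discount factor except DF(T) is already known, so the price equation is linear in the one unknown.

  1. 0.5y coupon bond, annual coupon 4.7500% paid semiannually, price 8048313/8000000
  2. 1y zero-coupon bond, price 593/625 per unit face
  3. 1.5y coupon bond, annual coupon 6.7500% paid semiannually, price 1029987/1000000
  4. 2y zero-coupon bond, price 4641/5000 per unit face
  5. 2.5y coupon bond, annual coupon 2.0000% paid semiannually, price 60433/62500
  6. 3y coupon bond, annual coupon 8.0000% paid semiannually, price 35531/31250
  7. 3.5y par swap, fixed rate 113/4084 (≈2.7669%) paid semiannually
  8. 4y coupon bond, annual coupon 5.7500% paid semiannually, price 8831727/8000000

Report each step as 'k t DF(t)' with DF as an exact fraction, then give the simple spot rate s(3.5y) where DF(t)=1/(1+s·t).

1 1/2 9827/10000
2 1 593/625
3 3/2 9333/10000
4 2 4641/5000
5 5/2 4599/5000
6 3 114/125
7 7/2 1137/1250
8 4 1781/2000
s(3.5y) = (1/(1137/1250) − 1)/(7/2) = 226/7959 ≈ 2.8396%

step 1 [0.5y] bond c/2=19/800: DF=(8048313/8000000 − 19/800·(0))/(1+19/800) = 9827/10000 ≈ 0.982700
step 2 [1y] zero: DF = P = 593/625 ≈ 0.948800
step 3 [1.5y] bond c/2=27/800: DF=(1029987/1000000 − 27/800·(0.982700+0.948800))/(1+27/800) = 9333/10000 ≈ 0.933300
step 4 [2y] zero: DF = P = 4641/5000 ≈ 0.928200
step 5 [2.5y] bond c/2=1/100: DF=(60433/62500 − 1/100·(0.982700+0.948800+0.933300+0.928200))/(1+1/100) = 4599/5000 ≈ 0.919800
step 6 [3y] bond c/2=1/25: DF=(35531/31250 − 1/25·(0.982700+0.948800+0.933300+0.928200+0.919800))/(1+1/25) = 114/125 ≈ 0.912000
step 7 [3.5y] swap r/2=113/8168: DF=(1 − 113/8168·(0.982700+0.948800+0.933300+0.928200+0.919800+0.912000))/(1+113/8168) = 1137/1250 ≈ 0.909600
step 8 [4y] bond c/2=23/800: DF=(8831727/8000000 − 23/800·(0.982700+0.948800+0.933300+0.928200+0.919800+0.912000+0.909600))/(1+23/800) = 1781/2000 ≈ 0.890500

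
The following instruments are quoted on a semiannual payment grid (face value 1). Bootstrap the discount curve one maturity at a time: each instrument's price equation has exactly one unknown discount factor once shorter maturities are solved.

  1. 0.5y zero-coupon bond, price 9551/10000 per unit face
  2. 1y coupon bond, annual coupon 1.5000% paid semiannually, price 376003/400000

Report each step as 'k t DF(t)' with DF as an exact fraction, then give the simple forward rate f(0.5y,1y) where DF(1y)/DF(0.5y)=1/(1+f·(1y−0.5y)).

step 1 [0.5y] zero: DF = P = 9551/10000 ≈ 0.955100
step 2 [1y] bond c/2=3/400: DF=(376003/400000 − 3/400·(0.955100))/(1+3/400) = 9259/10000 ≈ 0.925900

1 1/2 9551/10000
2 1 9259/10000
f(0.5y,1y) = ((9551/10000)/(9259/10000) − 1)/(1/2) = 584/9259 ≈ 6.3074%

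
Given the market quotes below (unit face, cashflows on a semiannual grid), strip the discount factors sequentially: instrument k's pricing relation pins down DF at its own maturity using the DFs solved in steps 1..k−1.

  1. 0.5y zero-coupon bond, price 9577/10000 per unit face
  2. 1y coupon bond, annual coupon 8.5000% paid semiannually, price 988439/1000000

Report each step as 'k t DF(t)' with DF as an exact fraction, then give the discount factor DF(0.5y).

1 1/2 9577/10000
2 1 9091/10000
DF(0.5y) = 9577/10000 ≈ 0.957700

step 1 [0.5y] zero: DF = P = 9577/10000 ≈ 0.957700
step 2 [1y] bond c/2=17/400: DF=(988439/1000000 − 17/400·(0.957700))/(1+17/400) = 9091/10000 ≈ 0.909100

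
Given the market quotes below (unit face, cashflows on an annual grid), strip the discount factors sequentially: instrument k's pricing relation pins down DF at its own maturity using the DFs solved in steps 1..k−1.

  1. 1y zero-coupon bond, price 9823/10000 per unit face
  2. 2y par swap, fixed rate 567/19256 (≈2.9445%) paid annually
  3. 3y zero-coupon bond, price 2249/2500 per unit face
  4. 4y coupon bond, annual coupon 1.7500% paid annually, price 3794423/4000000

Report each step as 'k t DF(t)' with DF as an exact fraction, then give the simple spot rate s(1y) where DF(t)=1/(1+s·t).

1 1 9823/10000
2 2 9433/10000
3 3 2249/2500
4 4 8837/10000
s(1y) = (1/(9823/10000) − 1)/(1) = 177/9823 ≈ 1.8019%

step 1 [1y] zero: DF = P = 9823/10000 ≈ 0.982300
step 2 [2y] swap r/1=567/19256: DF=(1 − 567/19256·(0.982300))/(1+567/19256) = 9433/10000 ≈ 0.943300
step 3 [3y] zero: DF = P = 2249/2500 ≈ 0.899600
step 4 [4y] bond c/1=7/400: DF=(3794423/4000000 − 7/400·(0.982300+0.943300+0.899600))/(1+7/400) = 8837/10000 ≈ 0.883700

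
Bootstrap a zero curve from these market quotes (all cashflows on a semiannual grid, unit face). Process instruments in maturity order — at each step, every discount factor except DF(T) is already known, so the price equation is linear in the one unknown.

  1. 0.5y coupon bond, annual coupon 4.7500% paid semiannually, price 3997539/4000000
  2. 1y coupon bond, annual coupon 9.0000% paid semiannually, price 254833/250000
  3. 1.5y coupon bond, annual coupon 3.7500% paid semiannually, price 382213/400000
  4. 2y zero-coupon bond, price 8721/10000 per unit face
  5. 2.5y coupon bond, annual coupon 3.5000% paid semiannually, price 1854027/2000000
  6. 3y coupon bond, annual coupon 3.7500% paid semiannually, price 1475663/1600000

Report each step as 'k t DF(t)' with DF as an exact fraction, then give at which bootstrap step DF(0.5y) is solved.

step 1 [0.5y] bond c/2=19/800: DF=(3997539/4000000 − 19/800·(0))/(1+19/800) = 4881/5000 ≈ 0.976200
step 2 [1y] bond c/2=9/200: DF=(254833/250000 − 9/200·(0.976200))/(1+9/200) = 4667/5000 ≈ 0.933400
step 3 [1.5y] bond c/2=3/160: DF=(382213/400000 − 3/160·(0.976200+0.933400))/(1+3/160) = 2257/2500 ≈ 0.902800
step 4 [2y] zero: DF = P = 8721/10000 ≈ 0.872100
step 5 [2.5y] bond c/2=7/400: DF=(1854027/2000000 − 7/400·(0.976200+0.933400+0.902800+0.872100))/(1+7/400) = 8477/10000 ≈ 0.847700
step 6 [3y] bond c/2=3/160: DF=(1475663/1600000 − 3/160·(0.976200+0.933400+0.902800+0.872100+0.847700))/(1+3/160) = 8219/10000 ≈ 0.821900

1 1/2 4881/5000
2 1 4667/5000
3 3/2 2257/2500
4 2 8721/10000
5 5/2 8477/10000
6 3 8219/10000
DF(0.5y) is solved at step 1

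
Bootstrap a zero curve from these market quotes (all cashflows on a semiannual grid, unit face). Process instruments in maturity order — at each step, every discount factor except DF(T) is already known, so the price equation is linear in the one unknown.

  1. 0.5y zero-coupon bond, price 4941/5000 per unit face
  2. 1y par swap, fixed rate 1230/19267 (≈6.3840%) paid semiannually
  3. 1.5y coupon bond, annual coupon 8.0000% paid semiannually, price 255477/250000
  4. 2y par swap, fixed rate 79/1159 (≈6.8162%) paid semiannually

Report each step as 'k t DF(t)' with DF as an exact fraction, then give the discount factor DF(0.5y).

1 1/2 4941/5000
2 1 1877/2000
3 3/2 1817/2000
4 2 546/625
DF(0.5y) = 4941/5000 ≈ 0.988200

step 1 [0.5y] zero: DF = P = 4941/5000 ≈ 0.988200
step 2 [1y] swap r/2=615/19267: DF=(1 − 615/19267·(0.988200))/(1+615/19267) = 1877/2000 ≈ 0.938500
step 3 [1.5y] bond c/2=1/25: DF=(255477/250000 − 1/25·(0.988200+0.938500))/(1+1/25) = 1817/2000 ≈ 0.908500
step 4 [2y] swap r/2=79/2318: DF=(1 − 79/2318·(0.988200+0.938500+0.908500))/(1+79/2318) = 546/625 ≈ 0.873600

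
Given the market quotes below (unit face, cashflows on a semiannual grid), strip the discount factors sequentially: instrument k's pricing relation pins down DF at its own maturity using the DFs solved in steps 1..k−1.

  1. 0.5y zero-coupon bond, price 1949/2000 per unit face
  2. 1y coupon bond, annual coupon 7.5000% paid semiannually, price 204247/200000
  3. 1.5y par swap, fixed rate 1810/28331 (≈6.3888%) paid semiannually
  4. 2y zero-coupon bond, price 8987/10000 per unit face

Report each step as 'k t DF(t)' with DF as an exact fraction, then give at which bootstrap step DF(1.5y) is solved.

1 1/2 1949/2000
2 1 9491/10000
3 3/2 1819/2000
4 2 8987/10000
DF(1.5y) is solved at step 3

step 1 [0.5y] zero: DF = P = 1949/2000 ≈ 0.974500
step 2 [1y] bond c/2=3/80: DF=(204247/200000 − 3/80·(0.974500))/(1+3/80) = 9491/10000 ≈ 0.949100
step 3 [1.5y] swap r/2=905/28331: DF=(1 − 905/28331·(0.974500+0.949100))/(1+905/28331) = 1819/2000 ≈ 0.909500
step 4 [2y] zero: DF = P = 8987/10000 ≈ 0.898700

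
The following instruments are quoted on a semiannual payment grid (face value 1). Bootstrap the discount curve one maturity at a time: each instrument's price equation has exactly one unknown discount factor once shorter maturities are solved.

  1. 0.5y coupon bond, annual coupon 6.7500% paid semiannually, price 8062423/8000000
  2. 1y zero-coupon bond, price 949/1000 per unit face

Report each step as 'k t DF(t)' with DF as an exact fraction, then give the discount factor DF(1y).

1 1/2 9749/10000
2 1 949/1000
DF(1y) = 949/1000 ≈ 0.949000

step 1 [0.5y] bond c/2=27/800: DF=(8062423/8000000 − 27/800·(0))/(1+27/800) = 9749/10000 ≈ 0.974900
step 2 [1y] zero: DF = P = 949/1000 ≈ 0.949000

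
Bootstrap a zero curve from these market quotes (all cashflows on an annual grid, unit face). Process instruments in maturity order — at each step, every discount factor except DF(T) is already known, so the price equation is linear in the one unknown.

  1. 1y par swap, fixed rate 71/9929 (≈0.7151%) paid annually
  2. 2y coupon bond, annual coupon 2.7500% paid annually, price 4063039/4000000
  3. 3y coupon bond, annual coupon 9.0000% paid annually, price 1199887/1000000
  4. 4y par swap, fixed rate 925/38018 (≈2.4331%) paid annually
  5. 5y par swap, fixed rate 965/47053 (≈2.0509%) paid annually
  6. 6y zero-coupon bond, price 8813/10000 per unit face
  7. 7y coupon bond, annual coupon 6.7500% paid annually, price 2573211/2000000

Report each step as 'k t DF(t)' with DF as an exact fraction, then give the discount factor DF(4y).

step 1 [1y] swap r/1=71/9929: DF=(1 − 71/9929·(0))/(1+71/9929) = 9929/10000 ≈ 0.992900
step 2 [2y] bond c/1=11/400: DF=(4063039/4000000 − 11/400·(0.992900))/(1+11/400) = 481/500 ≈ 0.962000
step 3 [3y] bond c/1=9/100: DF=(1199887/1000000 − 9/100·(0.992900+0.962000))/(1+9/100) = 4697/5000 ≈ 0.939400
step 4 [4y] swap r/1=925/38018: DF=(1 − 925/38018·(0.992900+0.962000+0.939400))/(1+925/38018) = 363/400 ≈ 0.907500
step 5 [5y] swap r/1=965/47053: DF=(1 − 965/47053·(0.992900+0.962000+0.939400+0.907500))/(1+965/47053) = 1807/2000 ≈ 0.903500
step 6 [6y] zero: DF = P = 8813/10000 ≈ 0.881300
step 7 [7y] bond c/1=27/400: DF=(2573211/2000000 − 27/400·(0.992900+0.962000+0.939400+0.907500+0.903500+0.881300))/(1+27/400) = 213/250 ≈ 0.852000

1 1 9929/10000
2 2 481/500
3 3 4697/5000
4 4 363/400
5 5 1807/2000
6 6 8813/10000
7 7 213/250
DF(4y) = 363/400 ≈ 0.907500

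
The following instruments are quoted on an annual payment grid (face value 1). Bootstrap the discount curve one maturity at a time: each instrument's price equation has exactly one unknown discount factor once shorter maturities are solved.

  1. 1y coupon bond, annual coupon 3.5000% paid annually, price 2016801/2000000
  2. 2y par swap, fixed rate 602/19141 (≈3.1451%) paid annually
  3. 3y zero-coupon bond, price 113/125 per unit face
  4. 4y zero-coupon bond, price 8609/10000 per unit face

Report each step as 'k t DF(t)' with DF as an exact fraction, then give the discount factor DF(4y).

1 1 9743/10000
2 2 4699/5000
3 3 113/125
4 4 8609/10000
DF(4y) = 8609/10000 ≈ 0.860900

step 1 [1y] bond c/1=7/200: DF=(2016801/2000000 − 7/200·(0))/(1+7/200) = 9743/10000 ≈ 0.974300
step 2 [2y] swap r/1=602/19141: DF=(1 − 602/19141·(0.974300))/(1+602/19141) = 4699/5000 ≈ 0.939800
step 3 [3y] zero: DF = P = 113/125 ≈ 0.904000
step 4 [4y] zero: DF = P = 8609/10000 ≈ 0.860900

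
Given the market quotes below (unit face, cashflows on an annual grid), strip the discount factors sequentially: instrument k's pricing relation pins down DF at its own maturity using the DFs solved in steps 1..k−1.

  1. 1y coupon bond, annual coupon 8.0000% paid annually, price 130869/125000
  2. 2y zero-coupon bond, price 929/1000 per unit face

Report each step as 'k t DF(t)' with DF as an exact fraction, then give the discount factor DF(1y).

1 1 4847/5000
2 2 929/1000
DF(1y) = 4847/5000 ≈ 0.969400

step 1 [1y] bond c/1=2/25: DF=(130869/125000 − 2/25·(0))/(1+2/25) = 4847/5000 ≈ 0.969400
step 2 [2y] zero: DF = P = 929/1000 ≈ 0.929000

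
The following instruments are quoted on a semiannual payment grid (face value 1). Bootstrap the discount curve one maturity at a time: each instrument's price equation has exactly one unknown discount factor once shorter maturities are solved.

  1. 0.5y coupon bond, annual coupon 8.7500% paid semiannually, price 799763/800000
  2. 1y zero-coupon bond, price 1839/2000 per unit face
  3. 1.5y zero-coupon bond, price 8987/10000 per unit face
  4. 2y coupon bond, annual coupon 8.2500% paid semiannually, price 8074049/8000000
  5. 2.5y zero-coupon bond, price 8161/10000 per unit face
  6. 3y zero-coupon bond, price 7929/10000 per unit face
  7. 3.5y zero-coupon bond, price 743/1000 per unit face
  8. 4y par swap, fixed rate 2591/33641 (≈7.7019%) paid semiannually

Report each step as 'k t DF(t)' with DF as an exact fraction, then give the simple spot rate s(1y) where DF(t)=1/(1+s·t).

1 1/2 4789/5000
2 1 1839/2000
3 3/2 8987/10000
4 2 8593/10000
5 5/2 8161/10000
6 3 7929/10000
7 7/2 743/1000
8 4 7409/10000
s(1y) = (1/(1839/2000) − 1)/(1) = 161/1839 ≈ 8.7548%

step 1 [0.5y] bond c/2=7/160: DF=(799763/800000 − 7/160·(0))/(1+7/160) = 4789/5000 ≈ 0.957800
step 2 [1y] zero: DF = P = 1839/2000 ≈ 0.919500
step 3 [1.5y] zero: DF = P = 8987/10000 ≈ 0.898700
step 4 [2y] bond c/2=33/800: DF=(8074049/8000000 − 33/800·(0.957800+0.919500+0.898700))/(1+33/800) = 8593/10000 ≈ 0.859300
step 5 [2.5y] zero: DF = P = 8161/10000 ≈ 0.816100
step 6 [3y] zero: DF = P = 7929/10000 ≈ 0.792900
step 7 [3.5y] zero: DF = P = 743/1000 ≈ 0.743000
step 8 [4y] swap r/2=2591/67282: DF=(1 − 2591/67282·(0.957800+0.919500+0.898700+0.859300+0.816100+0.792900+0.743000))/(1+2591/67282) = 7409/10000 ≈ 0.740900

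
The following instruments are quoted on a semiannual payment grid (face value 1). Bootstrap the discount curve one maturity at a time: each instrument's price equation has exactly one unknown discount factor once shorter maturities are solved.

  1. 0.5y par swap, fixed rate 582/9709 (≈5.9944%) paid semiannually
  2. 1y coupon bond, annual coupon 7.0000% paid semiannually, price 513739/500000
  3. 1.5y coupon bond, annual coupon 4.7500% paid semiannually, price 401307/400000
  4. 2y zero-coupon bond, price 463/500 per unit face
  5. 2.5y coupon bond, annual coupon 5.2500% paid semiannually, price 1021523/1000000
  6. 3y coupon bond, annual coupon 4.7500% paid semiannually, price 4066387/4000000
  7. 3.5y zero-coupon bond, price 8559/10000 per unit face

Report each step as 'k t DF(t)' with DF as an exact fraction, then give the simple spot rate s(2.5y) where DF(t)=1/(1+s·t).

1 1/2 9709/10000
2 1 9599/10000
3 3/2 1169/1250
4 2 463/500
5 5/2 1123/1250
6 3 4421/5000
7 7/2 8559/10000
s(2.5y) = (1/(1123/1250) − 1)/(5/2) = 254/5615 ≈ 4.5236%

step 1 [0.5y] swap r/2=291/9709: DF=(1 − 291/9709·(0))/(1+291/9709) = 9709/10000 ≈ 0.970900
step 2 [1y] bond c/2=7/200: DF=(513739/500000 − 7/200·(0.970900))/(1+7/200) = 9599/10000 ≈ 0.959900
step 3 [1.5y] bond c/2=19/800: DF=(401307/400000 − 19/800·(0.970900+0.959900))/(1+19/800) = 1169/1250 ≈ 0.935200
step 4 [2y] zero: DF = P = 463/500 ≈ 0.926000
step 5 [2.5y] bond c/2=21/800: DF=(1021523/1000000 − 21/800·(0.970900+0.959900+0.935200+0.926000))/(1+21/800) = 1123/1250 ≈ 0.898400
step 6 [3y] bond c/2=19/800: DF=(4066387/4000000 − 19/800·(0.970900+0.959900+0.935200+0.926000+0.898400))/(1+19/800) = 4421/5000 ≈ 0.884200
step 7 [3.5y] zero: DF = P = 8559/10000 ≈ 0.855900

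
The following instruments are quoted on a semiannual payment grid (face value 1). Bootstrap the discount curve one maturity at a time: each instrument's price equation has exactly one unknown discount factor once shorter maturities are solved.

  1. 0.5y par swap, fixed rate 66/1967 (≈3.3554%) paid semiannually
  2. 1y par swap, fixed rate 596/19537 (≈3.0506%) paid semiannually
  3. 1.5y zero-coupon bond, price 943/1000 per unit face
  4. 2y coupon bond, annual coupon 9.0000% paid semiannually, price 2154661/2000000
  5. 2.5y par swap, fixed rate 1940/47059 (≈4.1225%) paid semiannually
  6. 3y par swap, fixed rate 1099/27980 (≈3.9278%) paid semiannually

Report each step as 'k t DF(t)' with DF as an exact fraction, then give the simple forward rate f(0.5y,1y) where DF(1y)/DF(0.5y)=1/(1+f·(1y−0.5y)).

step 1 [0.5y] swap r/2=33/1967: DF=(1 − 33/1967·(0))/(1+33/1967) = 1967/2000 ≈ 0.983500
step 2 [1y] swap r/2=298/19537: DF=(1 − 298/19537·(0.983500))/(1+298/19537) = 4851/5000 ≈ 0.970200
step 3 [1.5y] zero: DF = P = 943/1000 ≈ 0.943000
step 4 [2y] bond c/2=9/200: DF=(2154661/2000000 − 9/200·(0.983500+0.970200+0.943000))/(1+9/200) = 4531/5000 ≈ 0.906200
step 5 [2.5y] swap r/2=970/47059: DF=(1 − 970/47059·(0.983500+0.970200+0.943000+0.906200))/(1+970/47059) = 903/1000 ≈ 0.903000
step 6 [3y] swap r/2=1099/55960: DF=(1 − 1099/55960·(0.983500+0.970200+0.943000+0.906200+0.903000))/(1+1099/55960) = 8901/10000 ≈ 0.890100

1 1/2 1967/2000
2 1 4851/5000
3 3/2 943/1000
4 2 4531/5000
5 5/2 903/1000
6 3 8901/10000
f(0.5y,1y) = ((1967/2000)/(4851/5000) − 1)/(1/2) = 19/693 ≈ 2.7417%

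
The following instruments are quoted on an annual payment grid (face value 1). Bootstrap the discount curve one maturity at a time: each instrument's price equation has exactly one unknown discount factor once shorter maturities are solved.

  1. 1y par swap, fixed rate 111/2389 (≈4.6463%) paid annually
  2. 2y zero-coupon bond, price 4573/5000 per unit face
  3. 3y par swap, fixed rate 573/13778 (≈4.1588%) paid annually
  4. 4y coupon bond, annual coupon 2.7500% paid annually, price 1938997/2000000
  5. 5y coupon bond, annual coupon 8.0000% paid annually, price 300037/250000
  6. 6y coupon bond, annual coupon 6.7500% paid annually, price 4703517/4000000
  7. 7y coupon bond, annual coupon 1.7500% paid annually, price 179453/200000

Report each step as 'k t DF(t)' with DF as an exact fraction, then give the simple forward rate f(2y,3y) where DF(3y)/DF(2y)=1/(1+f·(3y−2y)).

step 1 [1y] swap r/1=111/2389: DF=(1 − 111/2389·(0))/(1+111/2389) = 2389/2500 ≈ 0.955600
step 2 [2y] zero: DF = P = 4573/5000 ≈ 0.914600
step 3 [3y] swap r/1=573/13778: DF=(1 − 573/13778·(0.955600+0.914600))/(1+573/13778) = 4427/5000 ≈ 0.885400
step 4 [4y] bond c/1=11/400: DF=(1938997/2000000 − 11/400·(0.955600+0.914600+0.885400))/(1+11/400) = 4349/5000 ≈ 0.869800
step 5 [5y] bond c/1=2/25: DF=(300037/250000 − 2/25·(0.955600+0.914600+0.885400+0.869800))/(1+2/25) = 8427/10000 ≈ 0.842700
step 6 [6y] bond c/1=27/400: DF=(4703517/4000000 − 27/400·(0.955600+0.914600+0.885400+0.869800+0.842700))/(1+27/400) = 819/1000 ≈ 0.819000
step 7 [7y] bond c/1=7/400: DF=(179453/200000 − 7/400·(0.955600+0.914600+0.885400+0.869800+0.842700+0.819000))/(1+7/400) = 7909/10000 ≈ 0.790900

1 1 2389/2500
2 2 4573/5000
3 3 4427/5000
4 4 4349/5000
5 5 8427/10000
6 6 819/1000
7 7 7909/10000
f(2y,3y) = ((4573/5000)/(4427/5000) − 1)/(1) = 146/4427 ≈ 3.2979%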